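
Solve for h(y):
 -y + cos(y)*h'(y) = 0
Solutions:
 h(y) = C1 + Integral(y/cos(y), y)


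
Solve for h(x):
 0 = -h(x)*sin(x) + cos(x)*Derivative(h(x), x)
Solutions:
 h(x) = C1/cos(x)


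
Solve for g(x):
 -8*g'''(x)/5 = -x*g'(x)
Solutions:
 g(x) = C1 + Integral(C2*airyai(5^(1/3)*x/2) + C3*airybi(5^(1/3)*x/2), x)


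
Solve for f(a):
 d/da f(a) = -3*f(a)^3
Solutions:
 f(a) = -sqrt(2)*sqrt(-1/(C1 - 3*a))/2
 f(a) = sqrt(2)*sqrt(-1/(C1 - 3*a))/2


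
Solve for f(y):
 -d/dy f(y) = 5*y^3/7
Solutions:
 f(y) = C1 - 5*y^4/28


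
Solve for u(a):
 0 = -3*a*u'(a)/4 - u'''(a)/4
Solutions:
 u(a) = C1 + Integral(C2*airyai(-3^(1/3)*a) + C3*airybi(-3^(1/3)*a), a)


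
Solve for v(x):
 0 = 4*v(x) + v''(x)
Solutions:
 v(x) = C1*sin(2*x) + C2*cos(2*x)


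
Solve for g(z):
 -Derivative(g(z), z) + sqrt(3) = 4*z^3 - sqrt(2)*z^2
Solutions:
 g(z) = C1 - z^4 + sqrt(2)*z^3/3 + sqrt(3)*z


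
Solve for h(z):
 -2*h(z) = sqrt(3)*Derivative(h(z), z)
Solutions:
 h(z) = C1*exp(-2*sqrt(3)*z/3)


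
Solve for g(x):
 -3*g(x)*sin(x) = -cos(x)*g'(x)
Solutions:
 g(x) = C1/cos(x)^3


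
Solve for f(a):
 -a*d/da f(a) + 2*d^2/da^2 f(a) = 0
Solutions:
 f(a) = C1 + C2*erfi(a/2)


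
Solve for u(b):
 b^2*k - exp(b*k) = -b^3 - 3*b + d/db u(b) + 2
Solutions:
 u(b) = C1 + b^4/4 + b^3*k/3 + 3*b^2/2 - 2*b - exp(b*k)/k


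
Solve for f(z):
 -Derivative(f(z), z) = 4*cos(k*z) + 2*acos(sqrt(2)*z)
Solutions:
 f(z) = C1 - 2*z*acos(sqrt(2)*z) + sqrt(2)*sqrt(1 - 2*z^2) - 4*Piecewise((sin(k*z)/k, Ne(k, 0)), (z, True))


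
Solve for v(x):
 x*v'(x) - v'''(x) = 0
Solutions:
 v(x) = C1 + Integral(C2*airyai(x) + C3*airybi(x), x)


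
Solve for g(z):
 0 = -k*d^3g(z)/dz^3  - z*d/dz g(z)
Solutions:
 g(z) = C1 + Integral(C2*airyai(z*(-1/k)^(1/3)) + C3*airybi(z*(-1/k)^(1/3)), z)


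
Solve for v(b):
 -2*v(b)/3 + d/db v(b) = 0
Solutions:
 v(b) = C1*exp(2*b/3)


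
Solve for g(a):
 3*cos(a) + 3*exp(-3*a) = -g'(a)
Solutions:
 g(a) = C1 - 3*sin(a) + exp(-3*a)


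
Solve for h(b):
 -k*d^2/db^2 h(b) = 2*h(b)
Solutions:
 h(b) = C1*exp(-sqrt(2)*b*sqrt(-1/k)) + C2*exp(sqrt(2)*b*sqrt(-1/k))


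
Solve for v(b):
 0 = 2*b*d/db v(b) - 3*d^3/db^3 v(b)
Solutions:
 v(b) = C1 + Integral(C2*airyai(2^(1/3)*3^(2/3)*b/3) + C3*airybi(2^(1/3)*3^(2/3)*b/3), b)


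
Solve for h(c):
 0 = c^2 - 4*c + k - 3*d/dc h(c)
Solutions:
 h(c) = C1 + c^3/9 - 2*c^2/3 + c*k/3


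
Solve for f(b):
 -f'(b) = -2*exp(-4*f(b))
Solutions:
 f(b) = log(-I*(C1 + 8*b)^(1/4))
 f(b) = log(I*(C1 + 8*b)^(1/4))
 f(b) = log(-(C1 + 8*b)^(1/4))
 f(b) = log(C1 + 8*b)/4


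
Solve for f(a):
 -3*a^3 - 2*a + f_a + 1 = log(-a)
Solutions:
 f(a) = C1 + 3*a^4/4 + a^2 + a*log(-a) - 2*a


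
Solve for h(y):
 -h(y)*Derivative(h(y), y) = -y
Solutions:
 h(y) = -sqrt(C1 + y^2)
 h(y) = sqrt(C1 + y^2)


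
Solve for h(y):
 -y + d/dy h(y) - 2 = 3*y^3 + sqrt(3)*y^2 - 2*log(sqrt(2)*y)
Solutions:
 h(y) = C1 + 3*y^4/4 + sqrt(3)*y^3/3 + y^2/2 - 2*y*log(y) - y*log(2) + 4*y


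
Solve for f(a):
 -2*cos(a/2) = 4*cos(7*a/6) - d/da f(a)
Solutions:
 f(a) = C1 + 4*sin(a/2) + 24*sin(7*a/6)/7


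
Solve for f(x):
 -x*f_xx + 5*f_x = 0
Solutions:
 f(x) = C1 + C2*x^6


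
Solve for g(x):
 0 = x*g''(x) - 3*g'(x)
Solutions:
 g(x) = C1 + C2*x^4


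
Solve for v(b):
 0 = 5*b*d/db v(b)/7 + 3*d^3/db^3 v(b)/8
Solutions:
 v(b) = C1 + Integral(C2*airyai(-2*21^(2/3)*5^(1/3)*b/21) + C3*airybi(-2*21^(2/3)*5^(1/3)*b/21), b)


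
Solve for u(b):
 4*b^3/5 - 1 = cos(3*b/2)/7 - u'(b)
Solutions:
 u(b) = C1 - b^4/5 + b + 2*sin(3*b/2)/21


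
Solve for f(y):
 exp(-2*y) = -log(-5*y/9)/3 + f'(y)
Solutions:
 f(y) = C1 + y*log(-y)/3 + y*(-2*log(3) - 1 + log(5))/3 - exp(-2*y)/2


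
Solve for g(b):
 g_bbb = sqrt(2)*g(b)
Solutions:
 g(b) = C3*exp(2^(1/6)*b) + (C1*sin(2^(1/6)*sqrt(3)*b/2) + C2*cos(2^(1/6)*sqrt(3)*b/2))*exp(-2^(1/6)*b/2)


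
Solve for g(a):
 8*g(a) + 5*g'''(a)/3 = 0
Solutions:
 g(a) = C3*exp(-2*3^(1/3)*5^(2/3)*a/5) + (C1*sin(3^(5/6)*5^(2/3)*a/5) + C2*cos(3^(5/6)*5^(2/3)*a/5))*exp(3^(1/3)*5^(2/3)*a/5)


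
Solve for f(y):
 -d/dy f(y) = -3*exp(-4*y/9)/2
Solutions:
 f(y) = C1 - 27*exp(-4*y/9)/8


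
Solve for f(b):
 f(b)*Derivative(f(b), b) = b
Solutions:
 f(b) = -sqrt(C1 + b^2)
 f(b) = sqrt(C1 + b^2)


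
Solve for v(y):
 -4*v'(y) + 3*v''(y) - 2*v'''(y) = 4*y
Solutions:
 v(y) = C1 - y^2/2 - 3*y/4 + (C2*sin(sqrt(23)*y/4) + C3*cos(sqrt(23)*y/4))*exp(3*y/4)


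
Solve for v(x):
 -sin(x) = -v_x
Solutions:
 v(x) = C1 - cos(x)


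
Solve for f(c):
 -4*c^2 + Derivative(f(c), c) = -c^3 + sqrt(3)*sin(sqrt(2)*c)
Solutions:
 f(c) = C1 - c^4/4 + 4*c^3/3 - sqrt(6)*cos(sqrt(2)*c)/2


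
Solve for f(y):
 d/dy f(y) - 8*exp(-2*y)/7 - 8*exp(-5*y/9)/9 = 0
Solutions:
 f(y) = C1 - 4*exp(-2*y)/7 - 8*exp(-5*y/9)/5


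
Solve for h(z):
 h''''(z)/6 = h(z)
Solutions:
 h(z) = C1*exp(-6^(1/4)*z) + C2*exp(6^(1/4)*z) + C3*sin(6^(1/4)*z) + C4*cos(6^(1/4)*z)


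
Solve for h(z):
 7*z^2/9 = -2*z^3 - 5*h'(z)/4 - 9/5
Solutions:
 h(z) = C1 - 2*z^4/5 - 28*z^3/135 - 36*z/25


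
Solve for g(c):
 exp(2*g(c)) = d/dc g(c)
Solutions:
 g(c) = log(-sqrt(-1/(C1 + c))) - log(2)/2
 g(c) = log(-1/(C1 + c))/2 - log(2)/2


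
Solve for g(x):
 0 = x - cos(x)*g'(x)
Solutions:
 g(x) = C1 + Integral(x/cos(x), x)


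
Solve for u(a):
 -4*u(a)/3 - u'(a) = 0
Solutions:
 u(a) = C1*exp(-4*a/3)


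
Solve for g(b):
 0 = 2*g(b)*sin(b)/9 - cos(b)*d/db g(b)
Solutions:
 g(b) = C1/cos(b)^(2/9)


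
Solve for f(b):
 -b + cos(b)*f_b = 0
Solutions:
 f(b) = C1 + Integral(b/cos(b), b)


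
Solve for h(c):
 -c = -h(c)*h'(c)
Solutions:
 h(c) = -sqrt(C1 + c^2)
 h(c) = sqrt(C1 + c^2)


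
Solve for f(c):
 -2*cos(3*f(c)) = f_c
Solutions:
 f(c) = -asin((C1 + exp(12*c))/(C1 - exp(12*c)))/3 + pi/3
 f(c) = asin((C1 + exp(12*c))/(C1 - exp(12*c)))/3


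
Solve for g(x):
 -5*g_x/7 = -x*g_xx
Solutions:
 g(x) = C1 + C2*x^(12/7)


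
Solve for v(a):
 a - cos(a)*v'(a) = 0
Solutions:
 v(a) = C1 + Integral(a/cos(a), a)


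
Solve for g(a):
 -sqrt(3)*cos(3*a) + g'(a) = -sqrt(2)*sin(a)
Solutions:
 g(a) = C1 + sqrt(3)*sin(3*a)/3 + sqrt(2)*cos(a)


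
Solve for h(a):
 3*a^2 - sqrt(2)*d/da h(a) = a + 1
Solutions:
 h(a) = C1 + sqrt(2)*a^3/2 - sqrt(2)*a^2/4 - sqrt(2)*a/2


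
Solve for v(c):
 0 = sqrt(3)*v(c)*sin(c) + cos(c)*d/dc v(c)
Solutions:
 v(c) = C1*cos(c)^(sqrt(3))


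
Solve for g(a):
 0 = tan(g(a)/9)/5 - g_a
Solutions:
 g(a) = -9*asin(C1*exp(a/45)) + 9*pi
 g(a) = 9*asin(C1*exp(a/45))


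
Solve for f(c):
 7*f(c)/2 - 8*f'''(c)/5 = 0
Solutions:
 f(c) = C3*exp(2^(2/3)*35^(1/3)*c/4) + (C1*sin(2^(2/3)*sqrt(3)*35^(1/3)*c/8) + C2*cos(2^(2/3)*sqrt(3)*35^(1/3)*c/8))*exp(-2^(2/3)*35^(1/3)*c/8)


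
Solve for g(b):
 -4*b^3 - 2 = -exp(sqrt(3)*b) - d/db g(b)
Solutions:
 g(b) = C1 + b^4 + 2*b - sqrt(3)*exp(sqrt(3)*b)/3


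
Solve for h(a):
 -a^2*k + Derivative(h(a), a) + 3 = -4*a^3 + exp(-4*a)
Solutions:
 h(a) = C1 - a^4 + a^3*k/3 - 3*a - exp(-4*a)/4


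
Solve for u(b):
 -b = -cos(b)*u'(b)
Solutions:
 u(b) = C1 + Integral(b/cos(b), b)


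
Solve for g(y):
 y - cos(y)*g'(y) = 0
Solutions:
 g(y) = C1 + Integral(y/cos(y), y)


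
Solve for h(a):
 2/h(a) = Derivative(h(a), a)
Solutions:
 h(a) = -sqrt(C1 + 4*a)
 h(a) = sqrt(C1 + 4*a)


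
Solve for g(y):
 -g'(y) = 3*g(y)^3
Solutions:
 g(y) = -sqrt(2)*sqrt(-1/(C1 - 3*y))/2
 g(y) = sqrt(2)*sqrt(-1/(C1 - 3*y))/2


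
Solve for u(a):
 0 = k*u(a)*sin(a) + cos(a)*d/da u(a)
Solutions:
 u(a) = C1*exp(k*log(cos(a)))


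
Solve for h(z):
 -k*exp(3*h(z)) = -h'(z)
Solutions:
 h(z) = log(-1/(C1 + 3*k*z))/3
 h(z) = log((-1/(C1 + k*z))^(1/3)*(-3^(2/3) - 3*3^(1/6)*I)/6)
 h(z) = log((-1/(C1 + k*z))^(1/3)*(-3^(2/3) + 3*3^(1/6)*I)/6)


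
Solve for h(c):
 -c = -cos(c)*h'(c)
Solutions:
 h(c) = C1 + Integral(c/cos(c), c)


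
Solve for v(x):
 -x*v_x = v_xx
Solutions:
 v(x) = C1 + C2*erf(sqrt(2)*x/2)


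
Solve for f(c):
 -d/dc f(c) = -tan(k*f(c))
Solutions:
 f(c) = Piecewise((-asin(exp(C1*k + c*k))/k + pi/k, Ne(k, 0)), (nan, True))
 f(c) = Piecewise((asin(exp(C1*k + c*k))/k, Ne(k, 0)), (nan, True))


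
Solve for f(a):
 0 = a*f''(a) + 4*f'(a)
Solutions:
 f(a) = C1 + C2/a^3


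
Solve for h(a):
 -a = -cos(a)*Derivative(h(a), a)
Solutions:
 h(a) = C1 + Integral(a/cos(a), a)


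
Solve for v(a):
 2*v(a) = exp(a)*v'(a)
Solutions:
 v(a) = C1*exp(-2*exp(-a))


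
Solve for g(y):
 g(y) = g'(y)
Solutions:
 g(y) = C1*exp(y)


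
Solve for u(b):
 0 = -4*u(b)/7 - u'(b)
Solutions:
 u(b) = C1*exp(-4*b/7)


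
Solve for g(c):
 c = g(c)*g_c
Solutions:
 g(c) = -sqrt(C1 + c^2)
 g(c) = sqrt(C1 + c^2)


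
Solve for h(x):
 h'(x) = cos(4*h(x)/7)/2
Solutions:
 -x/2 - 7*log(sin(4*h(x)/7) - 1)/8 + 7*log(sin(4*h(x)/7) + 1)/8 = C1


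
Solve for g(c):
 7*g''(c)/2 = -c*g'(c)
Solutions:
 g(c) = C1 + C2*erf(sqrt(7)*c/7)


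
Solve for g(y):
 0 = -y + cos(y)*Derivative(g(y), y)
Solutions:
 g(y) = C1 + Integral(y/cos(y), y)


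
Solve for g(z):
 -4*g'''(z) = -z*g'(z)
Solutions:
 g(z) = C1 + Integral(C2*airyai(2^(1/3)*z/2) + C3*airybi(2^(1/3)*z/2), z)


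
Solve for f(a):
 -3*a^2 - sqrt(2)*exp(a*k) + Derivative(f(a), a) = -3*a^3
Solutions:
 f(a) = C1 - 3*a^4/4 + a^3 + sqrt(2)*exp(a*k)/k


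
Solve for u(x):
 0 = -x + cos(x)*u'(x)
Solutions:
 u(x) = C1 + Integral(x/cos(x), x)


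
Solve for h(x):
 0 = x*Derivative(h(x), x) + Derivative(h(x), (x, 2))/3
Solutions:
 h(x) = C1 + C2*erf(sqrt(6)*x/2)


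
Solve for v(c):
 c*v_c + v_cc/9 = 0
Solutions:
 v(c) = C1 + C2*erf(3*sqrt(2)*c/2)


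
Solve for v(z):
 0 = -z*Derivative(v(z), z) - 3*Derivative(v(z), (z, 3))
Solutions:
 v(z) = C1 + Integral(C2*airyai(-3^(2/3)*z/3) + C3*airybi(-3^(2/3)*z/3), z)


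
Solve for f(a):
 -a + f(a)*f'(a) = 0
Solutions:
 f(a) = -sqrt(C1 + a^2)
 f(a) = sqrt(C1 + a^2)


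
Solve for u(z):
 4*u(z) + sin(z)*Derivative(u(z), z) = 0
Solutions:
 u(z) = C1*(cos(z)^2 + 2*cos(z) + 1)/(cos(z)^2 - 2*cos(z) + 1)


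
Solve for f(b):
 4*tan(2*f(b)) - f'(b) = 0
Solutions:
 f(b) = -asin(C1*exp(8*b))/2 + pi/2
 f(b) = asin(C1*exp(8*b))/2


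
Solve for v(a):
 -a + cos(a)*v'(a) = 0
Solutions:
 v(a) = C1 + Integral(a/cos(a), a)


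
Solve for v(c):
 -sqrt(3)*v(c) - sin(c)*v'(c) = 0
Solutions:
 v(c) = C1*(cos(c) + 1)^(sqrt(3)/2)/(cos(c) - 1)^(sqrt(3)/2)


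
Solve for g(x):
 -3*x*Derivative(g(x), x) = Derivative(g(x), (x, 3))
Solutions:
 g(x) = C1 + Integral(C2*airyai(-3^(1/3)*x) + C3*airybi(-3^(1/3)*x), x)


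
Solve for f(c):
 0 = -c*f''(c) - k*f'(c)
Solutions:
 f(c) = C1 + c^(1 - re(k))*(C2*sin(log(c)*Abs(im(k))) + C3*cos(log(c)*im(k)))


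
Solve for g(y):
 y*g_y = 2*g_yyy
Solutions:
 g(y) = C1 + Integral(C2*airyai(2^(2/3)*y/2) + C3*airybi(2^(2/3)*y/2), y)


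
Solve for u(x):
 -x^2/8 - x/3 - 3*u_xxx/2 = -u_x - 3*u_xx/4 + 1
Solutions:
 u(x) = C1 + C2*exp(x*(3 - sqrt(105))/12) + C3*exp(x*(3 + sqrt(105))/12) + x^3/24 + 7*x^2/96 + 81*x/64


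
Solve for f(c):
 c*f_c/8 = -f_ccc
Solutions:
 f(c) = C1 + Integral(C2*airyai(-c/2) + C3*airybi(-c/2), c)


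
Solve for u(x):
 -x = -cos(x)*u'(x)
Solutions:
 u(x) = C1 + Integral(x/cos(x), x)


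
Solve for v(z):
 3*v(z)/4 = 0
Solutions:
 v(z) = 0


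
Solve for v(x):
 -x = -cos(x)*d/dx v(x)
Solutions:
 v(x) = C1 + Integral(x/cos(x), x)


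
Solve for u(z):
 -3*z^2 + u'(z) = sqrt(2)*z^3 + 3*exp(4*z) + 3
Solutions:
 u(z) = C1 + sqrt(2)*z^4/4 + z^3 + 3*z + 3*exp(4*z)/4


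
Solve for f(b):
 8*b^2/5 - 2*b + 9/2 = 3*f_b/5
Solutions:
 f(b) = C1 + 8*b^3/9 - 5*b^2/3 + 15*b/2


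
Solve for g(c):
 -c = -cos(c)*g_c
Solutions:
 g(c) = C1 + Integral(c/cos(c), c)


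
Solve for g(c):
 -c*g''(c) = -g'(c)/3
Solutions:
 g(c) = C1 + C2*c^(4/3)


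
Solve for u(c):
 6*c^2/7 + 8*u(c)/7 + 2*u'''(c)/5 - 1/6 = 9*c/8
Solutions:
 u(c) = C3*exp(-20^(1/3)*7^(2/3)*c/7) - 3*c^2/4 + 63*c/64 + (C1*sin(20^(1/3)*sqrt(3)*7^(2/3)*c/14) + C2*cos(20^(1/3)*sqrt(3)*7^(2/3)*c/14))*exp(20^(1/3)*7^(2/3)*c/14) + 7/48


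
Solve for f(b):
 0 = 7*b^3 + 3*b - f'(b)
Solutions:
 f(b) = C1 + 7*b^4/4 + 3*b^2/2


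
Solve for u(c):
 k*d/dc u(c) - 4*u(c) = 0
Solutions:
 u(c) = C1*exp(4*c/k)


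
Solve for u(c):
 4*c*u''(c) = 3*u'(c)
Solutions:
 u(c) = C1 + C2*c^(7/4)


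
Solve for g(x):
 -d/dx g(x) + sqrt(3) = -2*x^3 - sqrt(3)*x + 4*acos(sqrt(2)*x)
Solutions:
 g(x) = C1 + x^4/2 + sqrt(3)*x^2/2 - 4*x*acos(sqrt(2)*x) + sqrt(3)*x + 2*sqrt(2)*sqrt(1 - 2*x^2)


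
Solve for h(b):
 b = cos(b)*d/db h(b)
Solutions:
 h(b) = C1 + Integral(b/cos(b), b)


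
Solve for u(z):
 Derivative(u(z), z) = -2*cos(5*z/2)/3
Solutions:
 u(z) = C1 - 4*sin(5*z/2)/15


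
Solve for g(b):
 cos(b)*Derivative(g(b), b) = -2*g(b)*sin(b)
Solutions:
 g(b) = C1*cos(b)^2


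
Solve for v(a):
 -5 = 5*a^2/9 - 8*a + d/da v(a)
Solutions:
 v(a) = C1 - 5*a^3/27 + 4*a^2 - 5*a


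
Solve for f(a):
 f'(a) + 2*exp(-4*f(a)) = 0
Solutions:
 f(a) = log(-I*(C1 - 8*a)^(1/4))
 f(a) = log(I*(C1 - 8*a)^(1/4))
 f(a) = log(-(C1 - 8*a)^(1/4))
 f(a) = log(C1 - 8*a)/4


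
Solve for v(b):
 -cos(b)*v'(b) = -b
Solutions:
 v(b) = C1 + Integral(b/cos(b), b)


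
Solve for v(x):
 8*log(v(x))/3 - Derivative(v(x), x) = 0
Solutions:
 li(v(x)) = C1 + 8*x/3


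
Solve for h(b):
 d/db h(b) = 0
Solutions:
 h(b) = C1


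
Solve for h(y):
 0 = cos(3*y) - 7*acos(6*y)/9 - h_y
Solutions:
 h(y) = C1 - 7*y*acos(6*y)/9 + 7*sqrt(1 - 36*y^2)/54 + sin(3*y)/3


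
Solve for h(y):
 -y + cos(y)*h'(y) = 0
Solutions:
 h(y) = C1 + Integral(y/cos(y), y)


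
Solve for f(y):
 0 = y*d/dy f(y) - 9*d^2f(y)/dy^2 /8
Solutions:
 f(y) = C1 + C2*erfi(2*y/3)


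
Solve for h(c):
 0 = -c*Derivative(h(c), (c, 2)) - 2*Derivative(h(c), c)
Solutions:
 h(c) = C1 + C2/c


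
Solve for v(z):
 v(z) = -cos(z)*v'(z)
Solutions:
 v(z) = C1*sqrt(sin(z) - 1)/sqrt(sin(z) + 1)


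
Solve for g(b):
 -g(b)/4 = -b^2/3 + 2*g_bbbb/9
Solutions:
 g(b) = 4*b^2/3 + (C1*sin(2^(3/4)*sqrt(3)*b/4) + C2*cos(2^(3/4)*sqrt(3)*b/4))*exp(-2^(3/4)*sqrt(3)*b/4) + (C3*sin(2^(3/4)*sqrt(3)*b/4) + C4*cos(2^(3/4)*sqrt(3)*b/4))*exp(2^(3/4)*sqrt(3)*b/4)


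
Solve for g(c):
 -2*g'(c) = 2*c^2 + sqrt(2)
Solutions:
 g(c) = C1 - c^3/3 - sqrt(2)*c/2


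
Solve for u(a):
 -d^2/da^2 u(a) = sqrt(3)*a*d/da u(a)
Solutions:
 u(a) = C1 + C2*erf(sqrt(2)*3^(1/4)*a/2)


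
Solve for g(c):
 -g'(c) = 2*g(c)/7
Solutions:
 g(c) = C1*exp(-2*c/7)


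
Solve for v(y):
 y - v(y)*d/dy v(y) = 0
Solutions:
 v(y) = -sqrt(C1 + y^2)
 v(y) = sqrt(C1 + y^2)


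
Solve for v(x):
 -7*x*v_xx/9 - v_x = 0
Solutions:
 v(x) = C1 + C2/x^(2/7)


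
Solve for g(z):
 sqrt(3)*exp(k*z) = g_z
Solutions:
 g(z) = C1 + sqrt(3)*exp(k*z)/k


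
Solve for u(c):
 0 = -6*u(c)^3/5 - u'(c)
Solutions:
 u(c) = -sqrt(10)*sqrt(-1/(C1 - 6*c))/2
 u(c) = sqrt(10)*sqrt(-1/(C1 - 6*c))/2


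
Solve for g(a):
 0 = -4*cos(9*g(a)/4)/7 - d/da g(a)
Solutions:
 4*a/7 - 2*log(sin(9*g(a)/4) - 1)/9 + 2*log(sin(9*g(a)/4) + 1)/9 = C1


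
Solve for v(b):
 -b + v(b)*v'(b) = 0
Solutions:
 v(b) = -sqrt(C1 + b^2)
 v(b) = sqrt(C1 + b^2)


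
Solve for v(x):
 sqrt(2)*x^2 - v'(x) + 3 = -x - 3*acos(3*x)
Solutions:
 v(x) = C1 + sqrt(2)*x^3/3 + x^2/2 + 3*x*acos(3*x) + 3*x - sqrt(1 - 9*x^2)


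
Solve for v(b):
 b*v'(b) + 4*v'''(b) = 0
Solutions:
 v(b) = C1 + Integral(C2*airyai(-2^(1/3)*b/2) + C3*airybi(-2^(1/3)*b/2), b)


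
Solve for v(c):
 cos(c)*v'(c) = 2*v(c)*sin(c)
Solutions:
 v(c) = C1/cos(c)^2


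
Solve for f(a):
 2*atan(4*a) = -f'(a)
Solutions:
 f(a) = C1 - 2*a*atan(4*a) + log(16*a^2 + 1)/4


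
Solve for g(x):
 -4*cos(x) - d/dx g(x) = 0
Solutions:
 g(x) = C1 - 4*sin(x)


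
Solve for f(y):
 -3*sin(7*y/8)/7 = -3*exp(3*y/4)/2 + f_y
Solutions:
 f(y) = C1 + 2*exp(3*y/4) + 24*cos(7*y/8)/49


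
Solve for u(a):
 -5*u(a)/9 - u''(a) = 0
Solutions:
 u(a) = C1*sin(sqrt(5)*a/3) + C2*cos(sqrt(5)*a/3)


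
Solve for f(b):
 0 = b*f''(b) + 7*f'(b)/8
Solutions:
 f(b) = C1 + C2*b^(1/8)


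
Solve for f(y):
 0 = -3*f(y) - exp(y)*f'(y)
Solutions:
 f(y) = C1*exp(3*exp(-y))


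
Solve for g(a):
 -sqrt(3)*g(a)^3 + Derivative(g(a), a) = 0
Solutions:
 g(a) = -sqrt(2)*sqrt(-1/(C1 + sqrt(3)*a))/2
 g(a) = sqrt(2)*sqrt(-1/(C1 + sqrt(3)*a))/2


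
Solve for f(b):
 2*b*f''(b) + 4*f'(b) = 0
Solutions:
 f(b) = C1 + C2/b


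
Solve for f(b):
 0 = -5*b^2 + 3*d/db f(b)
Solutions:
 f(b) = C1 + 5*b^3/9


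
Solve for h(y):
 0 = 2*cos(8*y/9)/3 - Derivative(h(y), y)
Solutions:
 h(y) = C1 + 3*sin(8*y/9)/4


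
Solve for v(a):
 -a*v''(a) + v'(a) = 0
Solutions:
 v(a) = C1 + C2*a^2


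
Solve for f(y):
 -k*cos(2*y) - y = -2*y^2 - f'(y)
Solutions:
 f(y) = C1 + k*sin(2*y)/2 - 2*y^3/3 + y^2/2


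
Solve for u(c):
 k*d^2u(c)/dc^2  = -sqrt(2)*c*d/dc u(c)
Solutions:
 u(c) = C1 + C2*sqrt(k)*erf(2^(3/4)*c*sqrt(1/k)/2)


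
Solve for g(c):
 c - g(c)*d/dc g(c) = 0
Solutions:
 g(c) = -sqrt(C1 + c^2)
 g(c) = sqrt(C1 + c^2)


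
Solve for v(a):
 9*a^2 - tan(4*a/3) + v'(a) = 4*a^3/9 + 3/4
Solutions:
 v(a) = C1 + a^4/9 - 3*a^3 + 3*a/4 - 3*log(cos(4*a/3))/4


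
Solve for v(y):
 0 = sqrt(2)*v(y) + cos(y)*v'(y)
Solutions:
 v(y) = C1*(sin(y) - 1)^(sqrt(2)/2)/(sin(y) + 1)^(sqrt(2)/2)


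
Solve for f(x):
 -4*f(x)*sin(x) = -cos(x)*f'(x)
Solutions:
 f(x) = C1/cos(x)^4


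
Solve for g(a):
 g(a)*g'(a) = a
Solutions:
 g(a) = -sqrt(C1 + a^2)
 g(a) = sqrt(C1 + a^2)


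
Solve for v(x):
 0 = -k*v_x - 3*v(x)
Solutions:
 v(x) = C1*exp(-3*x/k)


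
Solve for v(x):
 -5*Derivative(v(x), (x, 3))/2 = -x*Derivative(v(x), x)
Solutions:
 v(x) = C1 + Integral(C2*airyai(2^(1/3)*5^(2/3)*x/5) + C3*airybi(2^(1/3)*5^(2/3)*x/5), x)


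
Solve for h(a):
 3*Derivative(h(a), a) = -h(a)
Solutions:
 h(a) = C1*exp(-a/3)


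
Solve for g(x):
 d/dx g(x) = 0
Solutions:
 g(x) = C1


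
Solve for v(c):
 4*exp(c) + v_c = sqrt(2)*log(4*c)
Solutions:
 v(c) = C1 + sqrt(2)*c*log(c) + sqrt(2)*c*(-1 + 2*log(2)) - 4*exp(c)


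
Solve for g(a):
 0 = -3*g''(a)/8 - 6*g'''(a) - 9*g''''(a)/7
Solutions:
 g(a) = C1 + C2*a + C3*exp(a*(-28 + sqrt(742))/12) + C4*exp(-a*(sqrt(742) + 28)/12)


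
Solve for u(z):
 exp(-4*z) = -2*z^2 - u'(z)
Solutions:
 u(z) = C1 - 2*z^3/3 + exp(-4*z)/4


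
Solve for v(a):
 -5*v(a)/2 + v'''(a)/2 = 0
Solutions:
 v(a) = C3*exp(5^(1/3)*a) + (C1*sin(sqrt(3)*5^(1/3)*a/2) + C2*cos(sqrt(3)*5^(1/3)*a/2))*exp(-5^(1/3)*a/2)


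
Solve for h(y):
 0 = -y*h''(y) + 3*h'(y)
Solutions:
 h(y) = C1 + C2*y^4


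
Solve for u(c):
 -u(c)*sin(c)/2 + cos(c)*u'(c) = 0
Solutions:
 u(c) = C1/sqrt(cos(c))


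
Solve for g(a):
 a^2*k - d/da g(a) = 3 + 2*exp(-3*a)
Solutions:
 g(a) = C1 + a^3*k/3 - 3*a + 2*exp(-3*a)/3


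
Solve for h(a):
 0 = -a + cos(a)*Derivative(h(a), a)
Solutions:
 h(a) = C1 + Integral(a/cos(a), a)


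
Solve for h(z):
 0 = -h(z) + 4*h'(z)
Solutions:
 h(z) = C1*exp(z/4)


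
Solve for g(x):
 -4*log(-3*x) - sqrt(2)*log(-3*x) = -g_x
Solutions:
 g(x) = C1 + x*(sqrt(2) + 4)*log(-x) + x*(-4 - sqrt(2) + sqrt(2)*log(3) + 4*log(3))


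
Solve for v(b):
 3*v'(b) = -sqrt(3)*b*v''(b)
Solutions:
 v(b) = C1 + C2*b^(1 - sqrt(3))


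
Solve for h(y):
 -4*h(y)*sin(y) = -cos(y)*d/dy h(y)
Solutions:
 h(y) = C1/cos(y)^4


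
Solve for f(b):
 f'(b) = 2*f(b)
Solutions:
 f(b) = C1*exp(2*b)


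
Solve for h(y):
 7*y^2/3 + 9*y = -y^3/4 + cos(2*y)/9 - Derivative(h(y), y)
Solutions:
 h(y) = C1 - y^4/16 - 7*y^3/9 - 9*y^2/2 + sin(2*y)/18


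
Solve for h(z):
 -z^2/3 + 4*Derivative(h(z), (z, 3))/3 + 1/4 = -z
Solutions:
 h(z) = C1 + C2*z + C3*z^2 + z^5/240 - z^4/32 - z^3/32


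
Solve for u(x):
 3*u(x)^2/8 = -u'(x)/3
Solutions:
 u(x) = 8/(C1 + 9*x)


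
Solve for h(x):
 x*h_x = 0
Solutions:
 h(x) = C1


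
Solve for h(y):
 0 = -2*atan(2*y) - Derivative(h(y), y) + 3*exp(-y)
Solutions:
 h(y) = C1 - 2*y*atan(2*y) + log(4*y^2 + 1)/2 - 3*exp(-y)


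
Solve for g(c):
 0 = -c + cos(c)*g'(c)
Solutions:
 g(c) = C1 + Integral(c/cos(c), c)


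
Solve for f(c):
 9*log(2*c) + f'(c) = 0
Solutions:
 f(c) = C1 - 9*c*log(c) - c*log(512) + 9*c


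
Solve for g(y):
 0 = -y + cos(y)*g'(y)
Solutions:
 g(y) = C1 + Integral(y/cos(y), y)


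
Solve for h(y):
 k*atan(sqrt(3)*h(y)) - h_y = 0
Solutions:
 Integral(1/atan(sqrt(3)*_y), (_y, h(y))) = C1 + k*y


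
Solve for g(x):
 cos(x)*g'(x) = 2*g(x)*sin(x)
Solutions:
 g(x) = C1/cos(x)^2


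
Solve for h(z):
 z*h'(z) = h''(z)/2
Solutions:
 h(z) = C1 + C2*erfi(z)


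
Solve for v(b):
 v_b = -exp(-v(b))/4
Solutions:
 v(b) = log(C1 - b/4)


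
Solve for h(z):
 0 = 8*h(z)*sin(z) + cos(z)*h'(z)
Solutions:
 h(z) = C1*cos(z)^8


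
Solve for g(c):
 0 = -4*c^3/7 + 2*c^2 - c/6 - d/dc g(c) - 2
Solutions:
 g(c) = C1 - c^4/7 + 2*c^3/3 - c^2/12 - 2*c


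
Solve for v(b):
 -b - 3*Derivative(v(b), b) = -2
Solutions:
 v(b) = C1 - b^2/6 + 2*b/3


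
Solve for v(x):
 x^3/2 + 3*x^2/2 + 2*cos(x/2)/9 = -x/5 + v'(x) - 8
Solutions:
 v(x) = C1 + x^4/8 + x^3/2 + x^2/10 + 8*x + 4*sin(x/2)/9


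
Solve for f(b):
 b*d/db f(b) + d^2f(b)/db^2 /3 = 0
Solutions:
 f(b) = C1 + C2*erf(sqrt(6)*b/2)


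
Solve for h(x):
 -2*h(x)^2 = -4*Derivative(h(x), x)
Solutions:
 h(x) = -2/(C1 + x)


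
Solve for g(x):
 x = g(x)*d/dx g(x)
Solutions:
 g(x) = -sqrt(C1 + x^2)
 g(x) = sqrt(C1 + x^2)


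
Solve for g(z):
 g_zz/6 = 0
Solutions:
 g(z) = C1 + C2*z


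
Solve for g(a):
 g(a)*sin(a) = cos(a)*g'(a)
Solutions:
 g(a) = C1/cos(a)


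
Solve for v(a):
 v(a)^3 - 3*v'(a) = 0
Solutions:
 v(a) = -sqrt(6)*sqrt(-1/(C1 + a))/2
 v(a) = sqrt(6)*sqrt(-1/(C1 + a))/2


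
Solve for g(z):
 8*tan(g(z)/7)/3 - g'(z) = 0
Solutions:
 g(z) = -7*asin(C1*exp(8*z/21)) + 7*pi
 g(z) = 7*asin(C1*exp(8*z/21))


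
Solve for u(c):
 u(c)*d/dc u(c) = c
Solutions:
 u(c) = -sqrt(C1 + c^2)
 u(c) = sqrt(C1 + c^2)


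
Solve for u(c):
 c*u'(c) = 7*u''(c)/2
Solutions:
 u(c) = C1 + C2*erfi(sqrt(7)*c/7)


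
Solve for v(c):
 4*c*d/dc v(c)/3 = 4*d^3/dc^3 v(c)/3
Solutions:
 v(c) = C1 + Integral(C2*airyai(c) + C3*airybi(c), c)


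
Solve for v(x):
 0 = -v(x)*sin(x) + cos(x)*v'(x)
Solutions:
 v(x) = C1/cos(x)


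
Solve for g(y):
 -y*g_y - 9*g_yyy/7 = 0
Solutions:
 g(y) = C1 + Integral(C2*airyai(-21^(1/3)*y/3) + C3*airybi(-21^(1/3)*y/3), y)


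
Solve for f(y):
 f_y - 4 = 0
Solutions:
 f(y) = C1 + 4*y


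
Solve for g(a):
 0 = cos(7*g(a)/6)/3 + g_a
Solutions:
 a/3 - 3*log(sin(7*g(a)/6) - 1)/7 + 3*log(sin(7*g(a)/6) + 1)/7 = C1


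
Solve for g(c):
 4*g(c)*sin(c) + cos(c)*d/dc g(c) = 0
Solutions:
 g(c) = C1*cos(c)^4


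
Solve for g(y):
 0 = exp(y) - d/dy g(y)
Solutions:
 g(y) = C1 + exp(y)


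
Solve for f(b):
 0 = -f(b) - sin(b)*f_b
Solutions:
 f(b) = C1*sqrt(cos(b) + 1)/sqrt(cos(b) - 1)


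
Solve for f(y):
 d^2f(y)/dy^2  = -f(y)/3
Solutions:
 f(y) = C1*sin(sqrt(3)*y/3) + C2*cos(sqrt(3)*y/3)


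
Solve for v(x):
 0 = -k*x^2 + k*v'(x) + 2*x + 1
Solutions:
 v(x) = C1 + x^3/3 - x^2/k - x/k


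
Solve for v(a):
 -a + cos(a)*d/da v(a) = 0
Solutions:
 v(a) = C1 + Integral(a/cos(a), a)


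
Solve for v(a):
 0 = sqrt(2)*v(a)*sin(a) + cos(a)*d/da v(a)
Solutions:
 v(a) = C1*cos(a)^(sqrt(2))


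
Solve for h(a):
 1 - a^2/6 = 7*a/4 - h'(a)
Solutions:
 h(a) = C1 + a^3/18 + 7*a^2/8 - a


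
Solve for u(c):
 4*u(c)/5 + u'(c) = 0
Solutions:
 u(c) = C1*exp(-4*c/5)


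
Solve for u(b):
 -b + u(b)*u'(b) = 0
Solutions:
 u(b) = -sqrt(C1 + b^2)
 u(b) = sqrt(C1 + b^2)


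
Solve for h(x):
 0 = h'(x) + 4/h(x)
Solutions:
 h(x) = -sqrt(C1 - 8*x)
 h(x) = sqrt(C1 - 8*x)


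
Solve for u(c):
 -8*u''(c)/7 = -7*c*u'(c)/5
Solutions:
 u(c) = C1 + C2*erfi(7*sqrt(5)*c/20)


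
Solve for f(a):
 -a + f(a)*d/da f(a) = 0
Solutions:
 f(a) = -sqrt(C1 + a^2)
 f(a) = sqrt(C1 + a^2)


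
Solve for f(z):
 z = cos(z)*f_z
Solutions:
 f(z) = C1 + Integral(z/cos(z), z)


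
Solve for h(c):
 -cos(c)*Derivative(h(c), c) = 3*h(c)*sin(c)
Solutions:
 h(c) = C1*cos(c)^3


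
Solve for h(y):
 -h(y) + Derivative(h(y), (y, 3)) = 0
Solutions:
 h(y) = C3*exp(y) + (C1*sin(sqrt(3)*y/2) + C2*cos(sqrt(3)*y/2))*exp(-y/2)


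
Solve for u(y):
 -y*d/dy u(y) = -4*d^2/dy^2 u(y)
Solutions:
 u(y) = C1 + C2*erfi(sqrt(2)*y/4)


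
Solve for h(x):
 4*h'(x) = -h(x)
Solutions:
 h(x) = C1*exp(-x/4)


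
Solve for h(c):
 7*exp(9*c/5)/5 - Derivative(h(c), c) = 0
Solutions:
 h(c) = C1 + 7*exp(9*c/5)/9


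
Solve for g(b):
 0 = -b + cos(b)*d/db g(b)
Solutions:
 g(b) = C1 + Integral(b/cos(b), b)


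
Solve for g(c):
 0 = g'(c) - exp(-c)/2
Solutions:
 g(c) = C1 - exp(-c)/2


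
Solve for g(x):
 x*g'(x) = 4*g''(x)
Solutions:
 g(x) = C1 + C2*erfi(sqrt(2)*x/4)


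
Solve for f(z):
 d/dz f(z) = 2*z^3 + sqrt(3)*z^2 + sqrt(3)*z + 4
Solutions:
 f(z) = C1 + z^4/2 + sqrt(3)*z^3/3 + sqrt(3)*z^2/2 + 4*z


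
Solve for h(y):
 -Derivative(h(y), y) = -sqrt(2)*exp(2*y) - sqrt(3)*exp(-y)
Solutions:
 h(y) = C1 + sqrt(2)*exp(2*y)/2 - sqrt(3)*exp(-y)


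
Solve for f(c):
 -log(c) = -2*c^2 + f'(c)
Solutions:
 f(c) = C1 + 2*c^3/3 - c*log(c) + c


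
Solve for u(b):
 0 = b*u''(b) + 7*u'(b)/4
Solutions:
 u(b) = C1 + C2/b^(3/4)


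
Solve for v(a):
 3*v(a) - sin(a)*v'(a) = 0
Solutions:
 v(a) = C1*(cos(a) - 1)^(3/2)/(cos(a) + 1)^(3/2)


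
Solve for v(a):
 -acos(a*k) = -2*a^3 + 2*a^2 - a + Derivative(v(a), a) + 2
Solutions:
 v(a) = C1 + a^4/2 - 2*a^3/3 + a^2/2 - 2*a - Piecewise((a*acos(a*k) - sqrt(-a^2*k^2 + 1)/k, Ne(k, 0)), (pi*a/2, True))


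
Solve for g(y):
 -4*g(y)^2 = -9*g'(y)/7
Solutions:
 g(y) = -9/(C1 + 28*y)


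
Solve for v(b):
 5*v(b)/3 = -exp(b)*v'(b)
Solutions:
 v(b) = C1*exp(5*exp(-b)/3)


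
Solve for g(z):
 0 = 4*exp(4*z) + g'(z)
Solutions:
 g(z) = C1 - exp(4*z)


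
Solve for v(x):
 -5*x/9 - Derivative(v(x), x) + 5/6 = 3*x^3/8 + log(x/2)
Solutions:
 v(x) = C1 - 3*x^4/32 - 5*x^2/18 - x*log(x) + x*log(2) + 11*x/6


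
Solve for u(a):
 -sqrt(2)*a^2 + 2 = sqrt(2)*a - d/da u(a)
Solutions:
 u(a) = C1 + sqrt(2)*a^3/3 + sqrt(2)*a^2/2 - 2*a


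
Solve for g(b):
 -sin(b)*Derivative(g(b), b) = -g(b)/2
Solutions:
 g(b) = C1*(cos(b) - 1)^(1/4)/(cos(b) + 1)^(1/4)


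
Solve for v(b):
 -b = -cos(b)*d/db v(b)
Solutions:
 v(b) = C1 + Integral(b/cos(b), b)


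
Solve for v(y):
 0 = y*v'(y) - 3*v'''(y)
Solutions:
 v(y) = C1 + Integral(C2*airyai(3^(2/3)*y/3) + C3*airybi(3^(2/3)*y/3), y)


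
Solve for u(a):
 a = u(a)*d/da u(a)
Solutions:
 u(a) = -sqrt(C1 + a^2)
 u(a) = sqrt(C1 + a^2)


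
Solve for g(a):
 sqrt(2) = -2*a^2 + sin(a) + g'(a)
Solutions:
 g(a) = C1 + 2*a^3/3 + sqrt(2)*a + cos(a)


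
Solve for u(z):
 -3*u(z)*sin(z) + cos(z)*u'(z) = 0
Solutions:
 u(z) = C1/cos(z)^3


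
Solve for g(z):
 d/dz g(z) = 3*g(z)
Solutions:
 g(z) = C1*exp(3*z)


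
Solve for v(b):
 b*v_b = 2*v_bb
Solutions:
 v(b) = C1 + C2*erfi(b/2)


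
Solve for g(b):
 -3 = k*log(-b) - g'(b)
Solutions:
 g(b) = C1 + b*k*log(-b) + b*(3 - k)


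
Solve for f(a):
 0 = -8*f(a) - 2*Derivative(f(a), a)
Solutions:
 f(a) = C1*exp(-4*a)


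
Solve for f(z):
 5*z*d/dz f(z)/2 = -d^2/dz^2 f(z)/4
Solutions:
 f(z) = C1 + C2*erf(sqrt(5)*z)


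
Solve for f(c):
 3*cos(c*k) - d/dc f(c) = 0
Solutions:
 f(c) = C1 + 3*sin(c*k)/k


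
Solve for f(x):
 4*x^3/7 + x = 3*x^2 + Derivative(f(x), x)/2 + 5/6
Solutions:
 f(x) = C1 + 2*x^4/7 - 2*x^3 + x^2 - 5*x/3


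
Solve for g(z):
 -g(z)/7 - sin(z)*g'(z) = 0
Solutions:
 g(z) = C1*(cos(z) + 1)^(1/14)/(cos(z) - 1)^(1/14)


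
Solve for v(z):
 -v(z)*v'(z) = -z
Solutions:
 v(z) = -sqrt(C1 + z^2)
 v(z) = sqrt(C1 + z^2)


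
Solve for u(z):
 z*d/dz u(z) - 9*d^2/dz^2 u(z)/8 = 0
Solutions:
 u(z) = C1 + C2*erfi(2*z/3)


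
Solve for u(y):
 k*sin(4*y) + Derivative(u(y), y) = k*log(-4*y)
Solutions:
 u(y) = C1 + k*(y*log(-y) - y + 2*y*log(2) + cos(4*y)/4)


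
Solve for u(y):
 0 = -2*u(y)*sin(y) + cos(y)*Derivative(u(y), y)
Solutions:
 u(y) = C1/cos(y)^2


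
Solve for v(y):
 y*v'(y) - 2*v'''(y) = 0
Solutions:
 v(y) = C1 + Integral(C2*airyai(2^(2/3)*y/2) + C3*airybi(2^(2/3)*y/2), y)


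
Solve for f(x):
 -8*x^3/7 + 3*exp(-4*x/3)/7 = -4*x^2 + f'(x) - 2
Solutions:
 f(x) = C1 - 2*x^4/7 + 4*x^3/3 + 2*x - 9*exp(-4*x/3)/28


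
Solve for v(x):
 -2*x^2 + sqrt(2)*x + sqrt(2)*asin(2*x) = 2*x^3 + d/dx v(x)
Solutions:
 v(x) = C1 - x^4/2 - 2*x^3/3 + sqrt(2)*x^2/2 + sqrt(2)*(x*asin(2*x) + sqrt(1 - 4*x^2)/2)


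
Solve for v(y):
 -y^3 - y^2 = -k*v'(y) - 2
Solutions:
 v(y) = C1 + y^4/(4*k) + y^3/(3*k) - 2*y/k


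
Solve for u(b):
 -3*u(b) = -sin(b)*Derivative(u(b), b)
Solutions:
 u(b) = C1*(cos(b) - 1)^(3/2)/(cos(b) + 1)^(3/2)


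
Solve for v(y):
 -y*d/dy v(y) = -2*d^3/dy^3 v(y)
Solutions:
 v(y) = C1 + Integral(C2*airyai(2^(2/3)*y/2) + C3*airybi(2^(2/3)*y/2), y)


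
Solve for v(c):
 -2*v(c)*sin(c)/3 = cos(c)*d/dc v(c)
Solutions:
 v(c) = C1*cos(c)^(2/3)


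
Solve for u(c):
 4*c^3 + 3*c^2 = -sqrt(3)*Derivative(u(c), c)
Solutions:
 u(c) = C1 - sqrt(3)*c^4/3 - sqrt(3)*c^3/3


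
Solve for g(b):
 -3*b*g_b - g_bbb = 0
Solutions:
 g(b) = C1 + Integral(C2*airyai(-3^(1/3)*b) + C3*airybi(-3^(1/3)*b), b)


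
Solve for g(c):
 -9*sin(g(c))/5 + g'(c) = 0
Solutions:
 -9*c/5 + log(cos(g(c)) - 1)/2 - log(cos(g(c)) + 1)/2 = C1


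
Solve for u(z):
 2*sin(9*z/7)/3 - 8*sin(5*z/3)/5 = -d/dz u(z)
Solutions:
 u(z) = C1 + 14*cos(9*z/7)/27 - 24*cos(5*z/3)/25


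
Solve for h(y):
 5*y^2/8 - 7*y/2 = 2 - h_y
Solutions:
 h(y) = C1 - 5*y^3/24 + 7*y^2/4 + 2*y


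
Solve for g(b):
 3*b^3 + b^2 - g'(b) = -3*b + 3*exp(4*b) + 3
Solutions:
 g(b) = C1 + 3*b^4/4 + b^3/3 + 3*b^2/2 - 3*b - 3*exp(4*b)/4


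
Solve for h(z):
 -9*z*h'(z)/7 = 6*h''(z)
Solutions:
 h(z) = C1 + C2*erf(sqrt(21)*z/14)


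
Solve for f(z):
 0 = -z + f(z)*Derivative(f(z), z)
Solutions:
 f(z) = -sqrt(C1 + z^2)
 f(z) = sqrt(C1 + z^2)


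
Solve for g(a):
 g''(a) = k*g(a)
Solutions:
 g(a) = C1*exp(-a*sqrt(k)) + C2*exp(a*sqrt(k))


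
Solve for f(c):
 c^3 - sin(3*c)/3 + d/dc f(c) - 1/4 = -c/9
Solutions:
 f(c) = C1 - c^4/4 - c^2/18 + c/4 - cos(3*c)/9


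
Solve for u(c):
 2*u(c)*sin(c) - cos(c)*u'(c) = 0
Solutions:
 u(c) = C1/cos(c)^2


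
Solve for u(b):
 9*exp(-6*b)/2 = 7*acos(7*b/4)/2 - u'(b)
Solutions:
 u(b) = C1 + 7*b*acos(7*b/4)/2 - sqrt(16 - 49*b^2)/2 + 3*exp(-6*b)/4


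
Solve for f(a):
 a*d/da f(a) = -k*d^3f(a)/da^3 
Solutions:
 f(a) = C1 + Integral(C2*airyai(a*(-1/k)^(1/3)) + C3*airybi(a*(-1/k)^(1/3)), a)


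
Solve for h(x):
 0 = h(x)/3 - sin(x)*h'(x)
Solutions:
 h(x) = C1*(cos(x) - 1)^(1/6)/(cos(x) + 1)^(1/6)


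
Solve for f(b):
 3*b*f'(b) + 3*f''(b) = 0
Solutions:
 f(b) = C1 + C2*erf(sqrt(2)*b/2)


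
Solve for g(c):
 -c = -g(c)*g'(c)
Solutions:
 g(c) = -sqrt(C1 + c^2)
 g(c) = sqrt(C1 + c^2)


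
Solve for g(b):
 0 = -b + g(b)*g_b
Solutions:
 g(b) = -sqrt(C1 + b^2)
 g(b) = sqrt(C1 + b^2)


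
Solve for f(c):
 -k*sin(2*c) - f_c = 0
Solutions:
 f(c) = C1 + k*cos(2*c)/2


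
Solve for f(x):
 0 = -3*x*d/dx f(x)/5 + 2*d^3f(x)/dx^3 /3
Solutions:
 f(x) = C1 + Integral(C2*airyai(30^(2/3)*x/10) + C3*airybi(30^(2/3)*x/10), x)


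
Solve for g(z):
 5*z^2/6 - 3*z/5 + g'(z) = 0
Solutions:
 g(z) = C1 - 5*z^3/18 + 3*z^2/10


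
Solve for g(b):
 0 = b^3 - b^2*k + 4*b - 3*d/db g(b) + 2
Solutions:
 g(b) = C1 + b^4/12 - b^3*k/9 + 2*b^2/3 + 2*b/3


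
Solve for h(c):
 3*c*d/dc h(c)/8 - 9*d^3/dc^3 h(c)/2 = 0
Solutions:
 h(c) = C1 + Integral(C2*airyai(18^(1/3)*c/6) + C3*airybi(18^(1/3)*c/6), c)


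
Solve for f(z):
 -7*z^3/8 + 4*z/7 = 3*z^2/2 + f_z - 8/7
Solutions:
 f(z) = C1 - 7*z^4/32 - z^3/2 + 2*z^2/7 + 8*z/7


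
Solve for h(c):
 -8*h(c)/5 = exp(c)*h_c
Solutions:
 h(c) = C1*exp(8*exp(-c)/5)


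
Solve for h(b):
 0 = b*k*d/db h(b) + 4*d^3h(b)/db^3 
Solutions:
 h(b) = C1 + Integral(C2*airyai(2^(1/3)*b*(-k)^(1/3)/2) + C3*airybi(2^(1/3)*b*(-k)^(1/3)/2), b)


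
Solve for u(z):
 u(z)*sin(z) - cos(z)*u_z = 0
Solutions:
 u(z) = C1/cos(z)


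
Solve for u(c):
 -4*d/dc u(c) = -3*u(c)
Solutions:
 u(c) = C1*exp(3*c/4)


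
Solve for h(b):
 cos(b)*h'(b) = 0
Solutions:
 h(b) = C1


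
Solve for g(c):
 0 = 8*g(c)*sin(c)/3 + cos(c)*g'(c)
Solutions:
 g(c) = C1*cos(c)^(8/3)


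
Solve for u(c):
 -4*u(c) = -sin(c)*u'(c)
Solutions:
 u(c) = C1*(cos(c)^2 - 2*cos(c) + 1)/(cos(c)^2 + 2*cos(c) + 1)


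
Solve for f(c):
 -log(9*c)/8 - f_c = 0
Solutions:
 f(c) = C1 - c*log(c)/8 - c*log(3)/4 + c/8


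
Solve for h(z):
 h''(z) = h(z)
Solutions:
 h(z) = C1*exp(-z) + C2*exp(z)


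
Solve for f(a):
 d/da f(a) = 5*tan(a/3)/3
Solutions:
 f(a) = C1 - 5*log(cos(a/3))


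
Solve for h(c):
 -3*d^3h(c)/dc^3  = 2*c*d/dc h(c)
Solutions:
 h(c) = C1 + Integral(C2*airyai(-2^(1/3)*3^(2/3)*c/3) + C3*airybi(-2^(1/3)*3^(2/3)*c/3), c)


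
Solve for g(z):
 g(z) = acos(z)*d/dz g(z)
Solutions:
 g(z) = C1*exp(Integral(1/acos(z), z))


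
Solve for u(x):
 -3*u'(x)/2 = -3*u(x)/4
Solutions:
 u(x) = C1*exp(x/2)


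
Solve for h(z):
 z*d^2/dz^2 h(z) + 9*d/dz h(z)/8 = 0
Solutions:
 h(z) = C1 + C2/z^(1/8)


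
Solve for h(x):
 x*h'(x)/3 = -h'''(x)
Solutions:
 h(x) = C1 + Integral(C2*airyai(-3^(2/3)*x/3) + C3*airybi(-3^(2/3)*x/3), x)


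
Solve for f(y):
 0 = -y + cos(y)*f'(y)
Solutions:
 f(y) = C1 + Integral(y/cos(y), y)


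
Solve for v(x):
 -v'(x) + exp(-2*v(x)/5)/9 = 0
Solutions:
 v(x) = 5*log(-sqrt(C1 + x)) - 5*log(15) + 5*log(10)/2
 v(x) = 5*log(C1 + x)/2 - 5*log(15) + 5*log(10)/2


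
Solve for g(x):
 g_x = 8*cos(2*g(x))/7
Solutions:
 -8*x/7 - log(sin(2*g(x)) - 1)/4 + log(sin(2*g(x)) + 1)/4 = C1


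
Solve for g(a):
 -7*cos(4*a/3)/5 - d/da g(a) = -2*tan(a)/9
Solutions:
 g(a) = C1 - 2*log(cos(a))/9 - 21*sin(4*a/3)/20


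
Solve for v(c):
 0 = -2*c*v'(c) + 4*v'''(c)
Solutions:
 v(c) = C1 + Integral(C2*airyai(2^(2/3)*c/2) + C3*airybi(2^(2/3)*c/2), c)


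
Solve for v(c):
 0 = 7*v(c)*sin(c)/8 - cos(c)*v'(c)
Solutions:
 v(c) = C1/cos(c)^(7/8)


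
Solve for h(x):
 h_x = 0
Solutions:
 h(x) = C1


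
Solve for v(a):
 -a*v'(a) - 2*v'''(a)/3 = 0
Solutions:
 v(a) = C1 + Integral(C2*airyai(-2^(2/3)*3^(1/3)*a/2) + C3*airybi(-2^(2/3)*3^(1/3)*a/2), a)


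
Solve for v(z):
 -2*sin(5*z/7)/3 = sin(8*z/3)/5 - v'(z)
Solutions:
 v(z) = C1 - 14*cos(5*z/7)/15 - 3*cos(8*z/3)/40


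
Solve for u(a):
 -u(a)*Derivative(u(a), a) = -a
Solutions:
 u(a) = -sqrt(C1 + a^2)
 u(a) = sqrt(C1 + a^2)


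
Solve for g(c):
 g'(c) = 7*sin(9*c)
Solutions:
 g(c) = C1 - 7*cos(9*c)/9


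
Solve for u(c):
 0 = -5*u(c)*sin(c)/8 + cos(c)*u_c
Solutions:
 u(c) = C1/cos(c)^(5/8)


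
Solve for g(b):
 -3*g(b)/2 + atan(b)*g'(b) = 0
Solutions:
 g(b) = C1*exp(3*Integral(1/atan(b), b)/2)


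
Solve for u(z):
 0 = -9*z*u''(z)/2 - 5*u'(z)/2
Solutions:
 u(z) = C1 + C2*z^(4/9)


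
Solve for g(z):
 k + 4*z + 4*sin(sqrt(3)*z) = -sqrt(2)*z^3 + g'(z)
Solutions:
 g(z) = C1 + k*z + sqrt(2)*z^4/4 + 2*z^2 - 4*sqrt(3)*cos(sqrt(3)*z)/3


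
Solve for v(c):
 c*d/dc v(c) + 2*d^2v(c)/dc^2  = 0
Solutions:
 v(c) = C1 + C2*erf(c/2)


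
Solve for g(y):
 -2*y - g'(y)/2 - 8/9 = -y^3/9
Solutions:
 g(y) = C1 + y^4/18 - 2*y^2 - 16*y/9


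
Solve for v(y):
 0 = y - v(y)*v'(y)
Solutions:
 v(y) = -sqrt(C1 + y^2)
 v(y) = sqrt(C1 + y^2)


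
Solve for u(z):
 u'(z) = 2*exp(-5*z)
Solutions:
 u(z) = C1 - 2*exp(-5*z)/5


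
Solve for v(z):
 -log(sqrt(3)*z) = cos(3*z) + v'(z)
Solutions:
 v(z) = C1 - z*log(z) - z*log(3)/2 + z - sin(3*z)/3


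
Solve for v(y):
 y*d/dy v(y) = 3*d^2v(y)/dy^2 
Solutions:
 v(y) = C1 + C2*erfi(sqrt(6)*y/6)


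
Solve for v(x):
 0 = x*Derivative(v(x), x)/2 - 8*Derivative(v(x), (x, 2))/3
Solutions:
 v(x) = C1 + C2*erfi(sqrt(6)*x/8)


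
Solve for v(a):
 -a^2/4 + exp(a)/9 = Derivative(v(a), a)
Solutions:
 v(a) = C1 - a^3/12 + exp(a)/9


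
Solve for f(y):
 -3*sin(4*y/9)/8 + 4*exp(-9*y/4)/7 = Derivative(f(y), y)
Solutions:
 f(y) = C1 + 27*cos(4*y/9)/32 - 16*exp(-9*y/4)/63


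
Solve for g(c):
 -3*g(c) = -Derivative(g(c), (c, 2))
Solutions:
 g(c) = C1*exp(-sqrt(3)*c) + C2*exp(sqrt(3)*c)


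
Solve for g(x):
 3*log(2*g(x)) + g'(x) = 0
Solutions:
 Integral(1/(log(_y) + log(2)), (_y, g(x)))/3 = C1 - x


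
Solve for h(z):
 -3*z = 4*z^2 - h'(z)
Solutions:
 h(z) = C1 + 4*z^3/3 + 3*z^2/2


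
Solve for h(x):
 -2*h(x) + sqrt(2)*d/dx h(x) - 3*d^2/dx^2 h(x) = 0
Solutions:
 h(x) = (C1*sin(sqrt(22)*x/6) + C2*cos(sqrt(22)*x/6))*exp(sqrt(2)*x/6)


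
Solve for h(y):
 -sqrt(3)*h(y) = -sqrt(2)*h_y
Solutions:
 h(y) = C1*exp(sqrt(6)*y/2)


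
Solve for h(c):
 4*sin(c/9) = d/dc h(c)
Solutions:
 h(c) = C1 - 36*cos(c/9)


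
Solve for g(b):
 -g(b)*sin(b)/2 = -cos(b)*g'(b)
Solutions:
 g(b) = C1/sqrt(cos(b))


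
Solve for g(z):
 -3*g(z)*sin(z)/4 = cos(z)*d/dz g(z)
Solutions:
 g(z) = C1*cos(z)^(3/4)


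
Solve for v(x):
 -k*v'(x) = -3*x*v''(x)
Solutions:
 v(x) = C1 + x^(re(k)/3 + 1)*(C2*sin(log(x)*Abs(im(k))/3) + C3*cos(log(x)*im(k)/3))


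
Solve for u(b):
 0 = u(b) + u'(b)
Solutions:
 u(b) = C1*exp(-b)


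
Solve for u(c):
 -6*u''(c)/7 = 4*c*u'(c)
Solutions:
 u(c) = C1 + C2*erf(sqrt(21)*c/3)


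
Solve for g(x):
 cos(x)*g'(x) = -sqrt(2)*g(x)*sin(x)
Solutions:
 g(x) = C1*cos(x)^(sqrt(2))


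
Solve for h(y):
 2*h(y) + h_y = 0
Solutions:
 h(y) = C1*exp(-2*y)


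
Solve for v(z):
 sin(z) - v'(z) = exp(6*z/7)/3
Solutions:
 v(z) = C1 - 7*exp(6*z/7)/18 - cos(z)


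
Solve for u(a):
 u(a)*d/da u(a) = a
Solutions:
 u(a) = -sqrt(C1 + a^2)
 u(a) = sqrt(C1 + a^2)


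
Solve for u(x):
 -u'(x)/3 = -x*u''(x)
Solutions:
 u(x) = C1 + C2*x^(4/3)


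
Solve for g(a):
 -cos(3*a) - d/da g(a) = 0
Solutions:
 g(a) = C1 - sin(3*a)/3


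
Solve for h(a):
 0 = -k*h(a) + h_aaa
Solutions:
 h(a) = C1*exp(a*k^(1/3)) + C2*exp(a*k^(1/3)*(-1 + sqrt(3)*I)/2) + C3*exp(-a*k^(1/3)*(1 + sqrt(3)*I)/2)


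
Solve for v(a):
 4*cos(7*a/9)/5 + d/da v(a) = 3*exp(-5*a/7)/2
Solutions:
 v(a) = C1 - 36*sin(7*a/9)/35 - 21*exp(-5*a/7)/10


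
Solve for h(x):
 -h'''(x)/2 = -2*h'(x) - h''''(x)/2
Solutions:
 h(x) = C1 + C2*exp(x*((6*sqrt(78) + 53)^(-1/3) + 2 + (6*sqrt(78) + 53)^(1/3))/6)*sin(sqrt(3)*x*(-(6*sqrt(78) + 53)^(1/3) + (6*sqrt(78) + 53)^(-1/3))/6) + C3*exp(x*((6*sqrt(78) + 53)^(-1/3) + 2 + (6*sqrt(78) + 53)^(1/3))/6)*cos(sqrt(3)*x*(-(6*sqrt(78) + 53)^(1/3) + (6*sqrt(78) + 53)^(-1/3))/6) + C4*exp(x*(-(6*sqrt(78) + 53)^(1/3) - 1/(6*sqrt(78) + 53)^(1/3) + 1)/3)
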